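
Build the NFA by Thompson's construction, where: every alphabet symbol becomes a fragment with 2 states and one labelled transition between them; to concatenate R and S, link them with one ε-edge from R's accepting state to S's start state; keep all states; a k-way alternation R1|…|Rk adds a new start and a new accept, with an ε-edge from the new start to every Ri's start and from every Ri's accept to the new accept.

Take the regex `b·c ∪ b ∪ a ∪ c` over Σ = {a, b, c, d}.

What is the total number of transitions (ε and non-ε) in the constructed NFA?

Per subexpression:
Each of the 5 symbol leaves contributes 1 transition (1 symbol, 0 ε).
  b·c : 3 transitions (2 symbol, 1 ε)
  b·c ∪ b ∪ a ∪ c : 14 transitions (5 symbol, 9 ε)

14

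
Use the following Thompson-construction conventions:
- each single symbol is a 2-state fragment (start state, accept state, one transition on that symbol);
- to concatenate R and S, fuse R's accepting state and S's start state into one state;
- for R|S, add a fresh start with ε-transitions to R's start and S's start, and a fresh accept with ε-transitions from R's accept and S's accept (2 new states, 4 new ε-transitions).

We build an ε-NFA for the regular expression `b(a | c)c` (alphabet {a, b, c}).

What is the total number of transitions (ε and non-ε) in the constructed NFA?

8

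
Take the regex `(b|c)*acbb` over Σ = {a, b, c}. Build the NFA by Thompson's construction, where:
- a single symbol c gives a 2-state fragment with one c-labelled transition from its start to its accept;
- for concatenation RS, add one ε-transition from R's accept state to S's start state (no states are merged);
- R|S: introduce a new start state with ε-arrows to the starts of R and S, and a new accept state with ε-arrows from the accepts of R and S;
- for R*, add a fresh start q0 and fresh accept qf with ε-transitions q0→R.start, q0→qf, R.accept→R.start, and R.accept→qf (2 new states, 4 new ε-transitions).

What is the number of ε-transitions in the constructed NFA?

12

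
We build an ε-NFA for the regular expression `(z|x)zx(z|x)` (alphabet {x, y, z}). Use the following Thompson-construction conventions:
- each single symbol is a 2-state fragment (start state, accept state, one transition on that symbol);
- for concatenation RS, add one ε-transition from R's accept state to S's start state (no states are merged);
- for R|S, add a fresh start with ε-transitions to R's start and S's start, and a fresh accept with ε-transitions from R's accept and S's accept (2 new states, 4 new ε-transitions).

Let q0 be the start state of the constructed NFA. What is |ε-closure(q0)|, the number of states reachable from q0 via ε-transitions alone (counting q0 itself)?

3

Work bottom-up. For each fragment F, track |ε-closure(F.start)| and whether F's accept lies in that closure (i.e. whether F accepts ε). A single-symbol fragment has closure size 1 and does not accept ε.
  z|x → |closure| = 1 + 1 + 1 = 3 (the new accept is not ε-reachable since no branch accepts ε)
  z|x → new start ε-reaches every alternative's start; none of them accept ε, so the new accept is not reached: |closure| = 1 + 1 + 1 = 3
  (z|x)zx(z|x) → same as the first factor's closure: |closure| = 3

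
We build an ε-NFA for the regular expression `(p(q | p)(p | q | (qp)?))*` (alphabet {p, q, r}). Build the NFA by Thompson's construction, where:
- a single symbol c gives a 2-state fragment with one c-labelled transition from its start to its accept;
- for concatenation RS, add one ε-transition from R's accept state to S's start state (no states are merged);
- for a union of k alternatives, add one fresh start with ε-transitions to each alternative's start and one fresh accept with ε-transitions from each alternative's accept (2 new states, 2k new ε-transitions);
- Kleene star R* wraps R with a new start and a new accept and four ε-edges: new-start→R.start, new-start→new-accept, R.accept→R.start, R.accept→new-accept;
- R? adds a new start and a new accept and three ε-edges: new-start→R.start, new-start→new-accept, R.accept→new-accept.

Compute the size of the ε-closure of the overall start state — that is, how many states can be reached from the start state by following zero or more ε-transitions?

3

Let C(F) = |ε-closure(F.start)| within fragment F, and note whether F accepts ε. Symbol fragments have C = 1 and do not accept ε. Then:
  q | p → new start ε-reaches every alternative's start; none of them accept ε, so the new accept is not reached: C = 1 + 1 + 1 = 3
  qp → C equals the left operand's closure size = 1 (its accept is not ε-reachable, so the closure stops there)
  (qp)? → C = 1 (new start) + 1 (body) + 1 (new accept, via ε) = 3
  p | q | (qp)? → C = 1 (new start) + (1 + 1 + 3) + 1 (new accept, since some branch ε-reaches its own accept) = 7
  p(q | p)(p | q | (qp)?) → same as the first factor's closure: C = 1
  (p(q | p)(p | q | (qp)?))* → C = 1 (new start) + 1 (body) + 1 (new accept) = 3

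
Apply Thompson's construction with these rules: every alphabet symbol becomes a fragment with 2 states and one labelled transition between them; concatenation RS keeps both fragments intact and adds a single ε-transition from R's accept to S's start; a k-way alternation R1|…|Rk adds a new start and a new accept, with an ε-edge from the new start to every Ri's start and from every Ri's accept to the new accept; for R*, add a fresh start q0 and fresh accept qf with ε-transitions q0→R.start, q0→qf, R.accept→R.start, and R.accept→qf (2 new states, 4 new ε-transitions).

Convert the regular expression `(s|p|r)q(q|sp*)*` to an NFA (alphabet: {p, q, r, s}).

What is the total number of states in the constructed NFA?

Recursing over subexpressions:
Each of the 7 symbol leaves contributes a 2-state fragment.
  s|p|r → 8 states
  p* → 4 states
  sp* → 6 states
  q|sp* → 10 states
  (q|sp*)* → 12 states
  (s|p|r)q(q|sp*)* → 22 states

22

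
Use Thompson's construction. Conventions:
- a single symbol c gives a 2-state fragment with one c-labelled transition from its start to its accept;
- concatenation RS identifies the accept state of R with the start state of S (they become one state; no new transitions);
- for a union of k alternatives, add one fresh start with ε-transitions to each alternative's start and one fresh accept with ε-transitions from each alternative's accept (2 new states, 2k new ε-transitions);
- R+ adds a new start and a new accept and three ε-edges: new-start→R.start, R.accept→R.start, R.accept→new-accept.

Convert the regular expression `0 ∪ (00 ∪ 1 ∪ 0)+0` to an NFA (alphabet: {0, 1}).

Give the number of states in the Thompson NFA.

16

Bottom-up over the parse tree:
Each of the 6 symbol leaves contributes a 2-state fragment.
  00 → 3 states
  00 ∪ 1 ∪ 0 → 9 states
  (00 ∪ 1 ∪ 0)+ → 11 states
  (00 ∪ 1 ∪ 0)+0 → 12 states
  0 ∪ (00 ∪ 1 ∪ 0)+0 → 16 states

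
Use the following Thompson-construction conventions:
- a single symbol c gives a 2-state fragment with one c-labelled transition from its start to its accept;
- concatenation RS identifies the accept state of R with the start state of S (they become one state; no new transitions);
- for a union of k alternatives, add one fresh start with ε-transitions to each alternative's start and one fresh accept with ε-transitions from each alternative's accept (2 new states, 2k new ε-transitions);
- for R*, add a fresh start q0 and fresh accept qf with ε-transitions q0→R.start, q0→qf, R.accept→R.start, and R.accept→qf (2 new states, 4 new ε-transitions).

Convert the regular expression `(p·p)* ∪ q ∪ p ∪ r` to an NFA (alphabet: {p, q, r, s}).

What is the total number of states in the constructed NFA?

Recursing over subexpressions:
Each of the 5 symbol leaves contributes a 2-state fragment.
  p·p — 3 states
  (p·p)* — 5 states
  (p·p)* ∪ q ∪ p ∪ r — 13 states

13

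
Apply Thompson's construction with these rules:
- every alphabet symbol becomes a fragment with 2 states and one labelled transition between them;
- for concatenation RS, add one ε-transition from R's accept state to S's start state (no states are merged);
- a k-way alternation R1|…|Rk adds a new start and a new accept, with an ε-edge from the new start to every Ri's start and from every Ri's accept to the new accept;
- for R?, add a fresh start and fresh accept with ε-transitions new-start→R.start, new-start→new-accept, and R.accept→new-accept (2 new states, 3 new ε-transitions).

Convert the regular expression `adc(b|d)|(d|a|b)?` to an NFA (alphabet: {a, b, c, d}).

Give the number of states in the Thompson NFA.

Per subexpression:
Each of the 8 symbol leaves contributes a 2-state fragment.
  b|d — 6 states
  adc(b|d) — 12 states
  d|a|b — 8 states
  (d|a|b)? — 10 states
  adc(b|d)|(d|a|b)? — 24 states

24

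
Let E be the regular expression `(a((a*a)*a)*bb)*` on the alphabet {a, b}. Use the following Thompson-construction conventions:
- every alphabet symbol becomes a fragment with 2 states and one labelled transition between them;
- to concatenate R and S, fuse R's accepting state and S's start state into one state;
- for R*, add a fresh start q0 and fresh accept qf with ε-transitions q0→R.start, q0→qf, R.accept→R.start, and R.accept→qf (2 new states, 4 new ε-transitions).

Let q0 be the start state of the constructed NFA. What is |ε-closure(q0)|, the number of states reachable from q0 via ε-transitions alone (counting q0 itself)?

3

Compute the ε-closure size of each fragment's start state recursively; a symbol fragment's start has no outgoing ε-edge, so its closure is just itself (size 1).
  a* : new start has ε-edges to the inner start and to the new accept, so |closure| = 2 + 1 = 3
  a*a : the left operand accepts ε, so the closure extends into the next operand (the shared merged state is already counted); |closure| = 3 + (1−1) = 3
  (a*a)* : new start has ε-edges to the inner start and to the new accept, so |closure| = 2 + 3 = 5
  (a*a)*a : |closure| = 5 + (1−1) = 5 (closure spills across the concat boundary because the left factor accepts ε)
  ((a*a)*a)* : the star's fresh start ε-reaches both the body's start and the fresh accept: |closure| = 2 + 5 = 7
  a((a*a)*a)*bb : same as the first factor's closure: |closure| = 1
  (a((a*a)*a)*bb)* : the star's fresh start ε-reaches both the body's start and the fresh accept: |closure| = 2 + 1 = 3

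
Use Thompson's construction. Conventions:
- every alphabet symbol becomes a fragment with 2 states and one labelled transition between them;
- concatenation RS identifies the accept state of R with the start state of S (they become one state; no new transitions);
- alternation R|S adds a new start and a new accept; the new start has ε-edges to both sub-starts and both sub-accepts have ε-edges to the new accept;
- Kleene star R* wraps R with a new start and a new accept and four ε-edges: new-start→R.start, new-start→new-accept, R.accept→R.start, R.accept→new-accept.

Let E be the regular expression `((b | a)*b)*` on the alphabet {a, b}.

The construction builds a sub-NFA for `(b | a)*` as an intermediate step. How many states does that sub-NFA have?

8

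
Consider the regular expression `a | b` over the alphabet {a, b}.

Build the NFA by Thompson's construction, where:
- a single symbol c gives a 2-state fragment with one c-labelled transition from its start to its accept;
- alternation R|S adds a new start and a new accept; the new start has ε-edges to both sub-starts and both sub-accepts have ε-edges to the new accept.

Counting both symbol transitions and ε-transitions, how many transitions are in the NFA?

Building bottom-up:
Each of the 2 symbol leaves contributes 1 transition (1 symbol, 0 ε).
  a | b = 6 transitions (2 symbol, 4 ε)

6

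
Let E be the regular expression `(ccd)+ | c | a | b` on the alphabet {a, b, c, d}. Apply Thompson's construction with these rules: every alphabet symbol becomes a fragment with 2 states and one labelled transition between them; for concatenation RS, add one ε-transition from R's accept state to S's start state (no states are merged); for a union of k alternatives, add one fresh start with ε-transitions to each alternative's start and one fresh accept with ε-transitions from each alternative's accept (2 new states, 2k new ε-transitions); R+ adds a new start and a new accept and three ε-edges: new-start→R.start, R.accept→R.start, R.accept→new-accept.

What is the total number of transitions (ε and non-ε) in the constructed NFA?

19

By structural recursion:
Each of the 6 symbol leaves contributes 1 transition (1 symbol, 0 ε).
  ccd : 5 transitions (3 symbol, 2 ε)
  (ccd)+ : 8 transitions (3 symbol, 5 ε)
  (ccd)+ | c | a | b : 19 transitions (6 symbol, 13 ε)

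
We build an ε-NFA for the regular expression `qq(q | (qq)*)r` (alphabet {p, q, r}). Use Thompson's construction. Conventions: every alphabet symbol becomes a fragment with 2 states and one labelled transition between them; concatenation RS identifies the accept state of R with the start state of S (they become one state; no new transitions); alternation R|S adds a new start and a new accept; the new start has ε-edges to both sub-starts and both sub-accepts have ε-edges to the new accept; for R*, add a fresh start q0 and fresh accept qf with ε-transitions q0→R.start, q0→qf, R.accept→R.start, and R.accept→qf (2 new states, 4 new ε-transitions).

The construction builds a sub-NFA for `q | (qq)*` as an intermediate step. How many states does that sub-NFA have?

Fragment for `q | (qq)*`:
Each of the 3 symbol leaves contributes a 2-state fragment.
  qq → 3 states
  (qq)* → 5 states
  q | (qq)* → 9 states

9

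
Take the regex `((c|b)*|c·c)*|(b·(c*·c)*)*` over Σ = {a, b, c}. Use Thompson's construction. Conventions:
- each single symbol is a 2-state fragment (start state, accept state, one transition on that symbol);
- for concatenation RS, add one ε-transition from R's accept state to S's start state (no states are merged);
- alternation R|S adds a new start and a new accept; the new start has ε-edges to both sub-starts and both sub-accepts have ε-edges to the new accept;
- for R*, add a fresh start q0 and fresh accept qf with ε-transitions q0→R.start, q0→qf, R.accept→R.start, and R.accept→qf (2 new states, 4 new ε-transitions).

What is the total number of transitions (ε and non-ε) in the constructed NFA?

42

By structural recursion:
Each of the 7 symbol leaves contributes 1 transition (1 symbol, 0 ε).
  c|b — 6 transitions (2 symbol, 4 ε)
  (c|b)* — 10 transitions (2 symbol, 8 ε)
  c·c — 3 transitions (2 symbol, 1 ε)
  (c|b)*|c·c — 17 transitions (4 symbol, 13 ε)
  ((c|b)*|c·c)* — 21 transitions (4 symbol, 17 ε)
  c* — 5 transitions (1 symbol, 4 ε)
  c*·c — 7 transitions (2 symbol, 5 ε)
  (c*·c)* — 11 transitions (2 symbol, 9 ε)
  b·(c*·c)* — 13 transitions (3 symbol, 10 ε)
  (b·(c*·c)*)* — 17 transitions (3 symbol, 14 ε)
  ((c|b)*|c·c)*|(b·(c*·c)*)* — 42 transitions (7 symbol, 35 ε)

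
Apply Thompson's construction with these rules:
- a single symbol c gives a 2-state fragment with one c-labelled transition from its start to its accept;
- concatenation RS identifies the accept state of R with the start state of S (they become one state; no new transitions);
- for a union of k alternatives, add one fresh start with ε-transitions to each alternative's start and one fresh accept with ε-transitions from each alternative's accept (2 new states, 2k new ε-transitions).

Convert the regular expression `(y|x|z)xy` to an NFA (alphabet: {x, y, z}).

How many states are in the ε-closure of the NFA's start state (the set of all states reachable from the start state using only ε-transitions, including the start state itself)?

4

Work bottom-up. For each fragment F, track |ε-closure(F.start)| and whether F's accept lies in that closure (i.e. whether F accepts ε). A single-symbol fragment has closure size 1 and does not accept ε.
  y|x|z : |closure| = 1 + 1 + 1 + 1 = 4 (the new accept is not ε-reachable since no branch accepts ε)
  (y|x|z)xy : same as the first factor's closure: |closure| = 4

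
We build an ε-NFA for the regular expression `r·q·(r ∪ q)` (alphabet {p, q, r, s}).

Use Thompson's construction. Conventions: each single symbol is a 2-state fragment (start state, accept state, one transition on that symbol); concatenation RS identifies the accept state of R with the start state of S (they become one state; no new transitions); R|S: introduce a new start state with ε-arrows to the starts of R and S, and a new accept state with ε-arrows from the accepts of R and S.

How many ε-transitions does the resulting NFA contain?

4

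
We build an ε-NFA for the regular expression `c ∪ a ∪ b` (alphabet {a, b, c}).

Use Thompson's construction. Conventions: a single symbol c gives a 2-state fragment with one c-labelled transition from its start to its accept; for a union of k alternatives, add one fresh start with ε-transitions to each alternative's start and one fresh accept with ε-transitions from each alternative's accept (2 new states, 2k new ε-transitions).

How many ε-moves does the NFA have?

Building bottom-up:
Each of the 3 symbol leaves contributes 0 ε-transitions.
  c ∪ a ∪ b — 6 ε-transitions

6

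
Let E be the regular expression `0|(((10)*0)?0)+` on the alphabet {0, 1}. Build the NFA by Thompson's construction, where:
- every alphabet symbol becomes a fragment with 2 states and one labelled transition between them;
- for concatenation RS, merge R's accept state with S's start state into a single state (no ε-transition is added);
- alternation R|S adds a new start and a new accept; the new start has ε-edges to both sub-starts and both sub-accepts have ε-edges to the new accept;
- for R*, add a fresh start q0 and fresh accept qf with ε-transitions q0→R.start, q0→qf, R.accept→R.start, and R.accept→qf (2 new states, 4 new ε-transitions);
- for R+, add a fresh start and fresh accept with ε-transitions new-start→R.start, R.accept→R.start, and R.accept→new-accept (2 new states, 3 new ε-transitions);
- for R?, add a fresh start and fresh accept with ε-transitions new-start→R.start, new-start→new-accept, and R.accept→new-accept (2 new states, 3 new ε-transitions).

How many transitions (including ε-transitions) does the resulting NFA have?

19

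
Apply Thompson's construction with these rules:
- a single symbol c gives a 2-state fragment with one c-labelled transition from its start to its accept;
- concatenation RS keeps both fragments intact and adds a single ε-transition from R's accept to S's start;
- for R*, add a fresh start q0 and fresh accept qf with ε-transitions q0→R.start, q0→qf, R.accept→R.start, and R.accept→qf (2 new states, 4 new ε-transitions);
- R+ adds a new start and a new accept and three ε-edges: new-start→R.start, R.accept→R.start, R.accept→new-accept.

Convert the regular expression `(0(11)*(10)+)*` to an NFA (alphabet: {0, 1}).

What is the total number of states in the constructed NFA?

By structural recursion:
Each of the 5 symbol leaves contributes a 2-state fragment.
  11 : 4 states
  (11)* : 6 states
  10 : 4 states
  (10)+ : 6 states
  0(11)*(10)+ : 14 states
  (0(11)*(10)+)* : 16 states

16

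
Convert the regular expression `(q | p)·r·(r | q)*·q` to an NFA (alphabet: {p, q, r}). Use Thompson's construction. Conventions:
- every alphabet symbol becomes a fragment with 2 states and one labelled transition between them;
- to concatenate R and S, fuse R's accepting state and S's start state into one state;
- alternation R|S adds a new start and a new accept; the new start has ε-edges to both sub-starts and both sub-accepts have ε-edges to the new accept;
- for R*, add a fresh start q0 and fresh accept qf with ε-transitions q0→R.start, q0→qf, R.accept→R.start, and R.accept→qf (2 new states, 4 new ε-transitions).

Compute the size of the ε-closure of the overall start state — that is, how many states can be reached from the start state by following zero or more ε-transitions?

3

Let C(F) = |ε-closure(F.start)| within fragment F, and note whether F accepts ε. Symbol fragments have C = 1 and do not accept ε. Then:
  q | p — new start ε-reaches every alternative's start; none of them accept ε, so the new accept is not reached: |closure| = 1 + 1 + 1 = 3
  r | q — |closure| = 1 + 1 + 1 = 3 (the new accept is not ε-reachable since no branch accepts ε)
  (r | q)* — |closure| = 1 (new start) + 3 (body) + 1 (new accept) = 5
  (q | p)·r·(r | q)*·q — |closure| equals the left operand's closure size = 3 (its accept is not ε-reachable, so the closure stops there)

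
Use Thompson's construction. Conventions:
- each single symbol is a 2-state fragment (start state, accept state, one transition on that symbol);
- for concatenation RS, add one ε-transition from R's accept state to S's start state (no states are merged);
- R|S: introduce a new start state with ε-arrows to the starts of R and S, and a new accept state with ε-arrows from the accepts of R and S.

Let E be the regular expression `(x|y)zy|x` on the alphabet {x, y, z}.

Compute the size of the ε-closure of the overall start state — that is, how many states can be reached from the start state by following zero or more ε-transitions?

5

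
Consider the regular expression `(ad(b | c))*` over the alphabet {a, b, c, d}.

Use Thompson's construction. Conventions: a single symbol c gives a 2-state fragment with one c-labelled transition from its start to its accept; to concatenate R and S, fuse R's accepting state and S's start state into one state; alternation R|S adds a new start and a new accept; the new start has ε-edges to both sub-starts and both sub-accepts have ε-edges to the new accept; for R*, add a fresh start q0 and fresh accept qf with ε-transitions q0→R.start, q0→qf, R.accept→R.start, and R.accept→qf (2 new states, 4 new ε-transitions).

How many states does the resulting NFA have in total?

Recursing over subexpressions:
Each of the 4 symbol leaves contributes a 2-state fragment.
  b | c = 6 states
  ad(b | c) = 8 states
  (ad(b | c))* = 10 states

10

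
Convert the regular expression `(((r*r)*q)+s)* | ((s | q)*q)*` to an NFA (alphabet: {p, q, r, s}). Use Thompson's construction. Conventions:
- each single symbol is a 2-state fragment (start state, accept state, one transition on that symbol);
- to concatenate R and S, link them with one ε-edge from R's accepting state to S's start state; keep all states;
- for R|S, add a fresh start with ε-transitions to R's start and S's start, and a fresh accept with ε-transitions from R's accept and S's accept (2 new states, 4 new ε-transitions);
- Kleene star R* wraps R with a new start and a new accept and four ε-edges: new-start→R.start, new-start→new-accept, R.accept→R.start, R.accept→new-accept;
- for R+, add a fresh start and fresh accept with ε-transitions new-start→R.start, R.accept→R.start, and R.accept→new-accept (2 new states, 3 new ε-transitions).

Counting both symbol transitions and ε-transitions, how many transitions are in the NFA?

Building bottom-up:
Each of the 7 symbol leaves contributes 1 transition (1 symbol, 0 ε).
  r* = 5 transitions (1 symbol, 4 ε)
  r*r = 7 transitions (2 symbol, 5 ε)
  (r*r)* = 11 transitions (2 symbol, 9 ε)
  (r*r)*q = 13 transitions (3 symbol, 10 ε)
  ((r*r)*q)+ = 16 transitions (3 symbol, 13 ε)
  ((r*r)*q)+s = 18 transitions (4 symbol, 14 ε)
  (((r*r)*q)+s)* = 22 transitions (4 symbol, 18 ε)
  s | q = 6 transitions (2 symbol, 4 ε)
  (s | q)* = 10 transitions (2 symbol, 8 ε)
  (s | q)*q = 12 transitions (3 symbol, 9 ε)
  ((s | q)*q)* = 16 transitions (3 symbol, 13 ε)
  (((r*r)*q)+s)* | ((s | q)*q)* = 42 transitions (7 symbol, 35 ε)

42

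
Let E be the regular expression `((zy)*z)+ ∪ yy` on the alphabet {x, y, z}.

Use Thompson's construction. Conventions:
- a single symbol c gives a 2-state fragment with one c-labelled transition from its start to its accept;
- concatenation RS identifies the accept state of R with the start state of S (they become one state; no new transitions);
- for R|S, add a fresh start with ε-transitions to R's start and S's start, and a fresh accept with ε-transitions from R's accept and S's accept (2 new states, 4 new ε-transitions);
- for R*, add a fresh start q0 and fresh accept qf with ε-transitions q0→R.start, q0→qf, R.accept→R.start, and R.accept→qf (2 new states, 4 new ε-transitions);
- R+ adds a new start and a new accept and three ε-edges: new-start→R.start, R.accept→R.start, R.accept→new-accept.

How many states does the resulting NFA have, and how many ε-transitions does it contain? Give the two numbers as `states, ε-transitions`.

Per subexpression:
Each of the 5 symbol leaves contributes 2 states and 0 ε-transitions.
  zy : 3 states, 0 ε-transitions
  (zy)* : 5 states, 4 ε-transitions
  (zy)*z : 6 states, 4 ε-transitions
  ((zy)*z)+ : 8 states, 7 ε-transitions
  yy : 3 states, 0 ε-transitions
  ((zy)*z)+ ∪ yy : 13 states, 11 ε-transitions

13, 11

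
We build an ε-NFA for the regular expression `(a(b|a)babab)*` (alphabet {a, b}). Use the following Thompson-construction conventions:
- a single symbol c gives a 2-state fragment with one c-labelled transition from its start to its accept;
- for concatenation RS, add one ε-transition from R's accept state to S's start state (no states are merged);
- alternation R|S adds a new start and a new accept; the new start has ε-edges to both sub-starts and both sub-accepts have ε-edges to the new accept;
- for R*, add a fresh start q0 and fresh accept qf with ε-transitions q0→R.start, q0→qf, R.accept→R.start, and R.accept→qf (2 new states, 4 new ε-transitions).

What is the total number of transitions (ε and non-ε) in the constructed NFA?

Bottom-up over the parse tree:
Each of the 8 symbol leaves contributes 1 transition (1 symbol, 0 ε).
  b|a — 6 transitions (2 symbol, 4 ε)
  a(b|a)babab — 18 transitions (8 symbol, 10 ε)
  (a(b|a)babab)* — 22 transitions (8 symbol, 14 ε)

22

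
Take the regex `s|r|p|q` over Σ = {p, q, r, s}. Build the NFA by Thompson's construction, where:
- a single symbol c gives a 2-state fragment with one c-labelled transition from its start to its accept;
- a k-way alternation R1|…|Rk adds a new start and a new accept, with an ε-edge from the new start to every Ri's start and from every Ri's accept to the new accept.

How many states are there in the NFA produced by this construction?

10

Recursing over subexpressions:
Each of the 4 symbol leaves contributes a 2-state fragment.
  s|r|p|q : 10 states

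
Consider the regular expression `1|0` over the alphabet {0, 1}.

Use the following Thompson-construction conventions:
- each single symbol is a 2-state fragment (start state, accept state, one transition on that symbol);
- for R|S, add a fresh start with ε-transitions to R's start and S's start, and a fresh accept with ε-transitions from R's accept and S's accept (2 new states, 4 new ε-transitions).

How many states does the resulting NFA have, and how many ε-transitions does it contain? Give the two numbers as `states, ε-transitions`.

6, 4

By structural recursion:
Each of the 2 symbol leaves contributes 2 states and 0 ε-transitions.
  1|0 : 6 states, 4 ε-transitions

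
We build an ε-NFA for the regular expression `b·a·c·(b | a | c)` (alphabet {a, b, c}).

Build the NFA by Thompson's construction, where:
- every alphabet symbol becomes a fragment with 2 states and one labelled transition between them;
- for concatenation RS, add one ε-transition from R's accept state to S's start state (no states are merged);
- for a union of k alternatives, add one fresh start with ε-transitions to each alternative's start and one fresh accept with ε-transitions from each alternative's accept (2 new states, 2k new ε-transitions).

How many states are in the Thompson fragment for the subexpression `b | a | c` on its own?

8

Fragment for `b | a | c`:
Each of the 3 symbol leaves contributes a 2-state fragment.
  b | a | c : 8 states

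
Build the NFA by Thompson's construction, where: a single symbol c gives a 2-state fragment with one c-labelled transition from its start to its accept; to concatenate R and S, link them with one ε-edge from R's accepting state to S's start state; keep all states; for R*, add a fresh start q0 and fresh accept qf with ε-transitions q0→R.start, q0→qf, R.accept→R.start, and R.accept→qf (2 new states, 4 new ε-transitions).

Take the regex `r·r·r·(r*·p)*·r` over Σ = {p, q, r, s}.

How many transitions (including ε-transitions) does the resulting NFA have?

Recursing over subexpressions:
Each of the 6 symbol leaves contributes 1 transition (1 symbol, 0 ε).
  r* : 5 transitions (1 symbol, 4 ε)
  r*·p : 7 transitions (2 symbol, 5 ε)
  (r*·p)* : 11 transitions (2 symbol, 9 ε)
  r·r·r·(r*·p)*·r : 19 transitions (6 symbol, 13 ε)

19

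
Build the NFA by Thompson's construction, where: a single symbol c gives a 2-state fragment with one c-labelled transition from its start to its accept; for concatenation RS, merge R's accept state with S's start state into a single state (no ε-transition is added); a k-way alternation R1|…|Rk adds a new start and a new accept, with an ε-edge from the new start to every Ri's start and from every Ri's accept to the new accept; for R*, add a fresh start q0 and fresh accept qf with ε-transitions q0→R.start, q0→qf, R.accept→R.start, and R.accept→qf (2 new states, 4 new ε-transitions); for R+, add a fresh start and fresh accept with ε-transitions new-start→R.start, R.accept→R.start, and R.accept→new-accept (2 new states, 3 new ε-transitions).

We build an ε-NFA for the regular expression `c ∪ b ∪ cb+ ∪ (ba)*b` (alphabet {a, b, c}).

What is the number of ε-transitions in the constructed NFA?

15

Per subexpression:
Each of the 7 symbol leaves contributes 0 ε-transitions.
  b+ → 3 ε-transitions
  cb+ → 3 ε-transitions
  ba → 0 ε-transitions
  (ba)* → 4 ε-transitions
  (ba)*b → 4 ε-transitions
  c ∪ b ∪ cb+ ∪ (ba)*b → 15 ε-transitions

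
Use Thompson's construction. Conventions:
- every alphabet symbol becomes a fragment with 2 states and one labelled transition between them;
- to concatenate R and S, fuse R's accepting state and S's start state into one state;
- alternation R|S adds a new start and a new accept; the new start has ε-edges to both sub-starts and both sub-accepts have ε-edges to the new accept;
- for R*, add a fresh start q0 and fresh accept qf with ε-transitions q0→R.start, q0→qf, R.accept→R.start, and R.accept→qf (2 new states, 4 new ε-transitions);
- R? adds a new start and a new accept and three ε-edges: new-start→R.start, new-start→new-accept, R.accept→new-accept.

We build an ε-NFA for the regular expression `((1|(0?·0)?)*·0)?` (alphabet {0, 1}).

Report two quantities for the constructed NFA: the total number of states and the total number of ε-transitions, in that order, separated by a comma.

16, 17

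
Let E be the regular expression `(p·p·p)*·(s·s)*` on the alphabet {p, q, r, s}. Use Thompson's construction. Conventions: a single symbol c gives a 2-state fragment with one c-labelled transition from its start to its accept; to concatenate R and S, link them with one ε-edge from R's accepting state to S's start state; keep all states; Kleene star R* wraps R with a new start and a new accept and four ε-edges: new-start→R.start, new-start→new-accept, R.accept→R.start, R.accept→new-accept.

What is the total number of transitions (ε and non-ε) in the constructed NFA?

By structural recursion:
Each of the 5 symbol leaves contributes 1 transition (1 symbol, 0 ε).
  p·p·p — 5 transitions (3 symbol, 2 ε)
  (p·p·p)* — 9 transitions (3 symbol, 6 ε)
  s·s — 3 transitions (2 symbol, 1 ε)
  (s·s)* — 7 transitions (2 symbol, 5 ε)
  (p·p·p)*·(s·s)* — 17 transitions (5 symbol, 12 ε)

17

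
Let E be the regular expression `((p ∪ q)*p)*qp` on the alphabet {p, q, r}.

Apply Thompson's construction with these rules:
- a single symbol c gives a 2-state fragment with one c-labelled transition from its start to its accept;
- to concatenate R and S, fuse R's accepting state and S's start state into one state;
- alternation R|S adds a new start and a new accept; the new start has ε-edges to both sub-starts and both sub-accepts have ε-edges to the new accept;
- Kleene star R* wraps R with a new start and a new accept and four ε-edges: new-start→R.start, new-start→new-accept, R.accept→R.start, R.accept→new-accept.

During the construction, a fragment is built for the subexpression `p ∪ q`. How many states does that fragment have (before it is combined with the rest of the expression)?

Fragment for `p ∪ q`:
Each of the 2 symbol leaves contributes a 2-state fragment.
  p ∪ q : 6 states

6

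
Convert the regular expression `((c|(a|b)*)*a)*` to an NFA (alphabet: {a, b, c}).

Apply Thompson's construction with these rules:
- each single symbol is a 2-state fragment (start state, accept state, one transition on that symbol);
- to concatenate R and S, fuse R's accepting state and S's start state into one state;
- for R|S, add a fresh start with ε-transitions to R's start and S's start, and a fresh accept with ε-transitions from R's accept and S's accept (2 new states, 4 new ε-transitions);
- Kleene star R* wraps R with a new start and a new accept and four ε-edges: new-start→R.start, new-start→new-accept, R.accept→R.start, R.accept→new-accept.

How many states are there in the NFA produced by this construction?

17

Recursing over subexpressions:
Each of the 4 symbol leaves contributes a 2-state fragment.
  a|b → 6 states
  (a|b)* → 8 states
  c|(a|b)* → 12 states
  (c|(a|b)*)* → 14 states
  (c|(a|b)*)*a → 15 states
  ((c|(a|b)*)*a)* → 17 states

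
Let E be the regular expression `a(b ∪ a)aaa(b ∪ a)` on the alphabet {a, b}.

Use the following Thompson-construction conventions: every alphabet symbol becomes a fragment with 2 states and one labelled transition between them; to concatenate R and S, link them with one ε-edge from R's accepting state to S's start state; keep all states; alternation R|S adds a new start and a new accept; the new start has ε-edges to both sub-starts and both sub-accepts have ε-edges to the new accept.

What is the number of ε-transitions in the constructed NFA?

Per subexpression:
Each of the 8 symbol leaves contributes 0 ε-transitions.
  b ∪ a — 4 ε-transitions
  b ∪ a — 4 ε-transitions
  a(b ∪ a)aaa(b ∪ a) — 13 ε-transitions

13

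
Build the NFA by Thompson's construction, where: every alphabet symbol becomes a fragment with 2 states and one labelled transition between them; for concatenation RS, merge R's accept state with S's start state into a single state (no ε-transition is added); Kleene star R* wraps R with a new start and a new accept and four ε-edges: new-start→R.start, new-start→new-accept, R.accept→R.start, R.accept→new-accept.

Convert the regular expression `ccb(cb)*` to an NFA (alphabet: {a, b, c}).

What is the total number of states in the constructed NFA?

8

Bottom-up over the parse tree:
Each of the 5 symbol leaves contributes a 2-state fragment.
  cb — 3 states
  (cb)* — 5 states
  ccb(cb)* — 8 states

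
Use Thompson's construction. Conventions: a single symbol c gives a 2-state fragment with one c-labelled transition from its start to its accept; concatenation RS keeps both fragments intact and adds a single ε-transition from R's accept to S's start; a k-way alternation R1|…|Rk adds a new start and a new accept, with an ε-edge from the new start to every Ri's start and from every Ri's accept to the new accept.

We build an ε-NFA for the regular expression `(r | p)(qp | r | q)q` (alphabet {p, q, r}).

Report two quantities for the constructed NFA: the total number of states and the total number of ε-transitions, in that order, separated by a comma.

18, 13

Building bottom-up:
Each of the 7 symbol leaves contributes 2 states and 0 ε-transitions.
  r | p = 6 states, 4 ε-transitions
  qp = 4 states, 1 ε-transition
  qp | r | q = 10 states, 7 ε-transitions
  (r | p)(qp | r | q)q = 18 states, 13 ε-transitions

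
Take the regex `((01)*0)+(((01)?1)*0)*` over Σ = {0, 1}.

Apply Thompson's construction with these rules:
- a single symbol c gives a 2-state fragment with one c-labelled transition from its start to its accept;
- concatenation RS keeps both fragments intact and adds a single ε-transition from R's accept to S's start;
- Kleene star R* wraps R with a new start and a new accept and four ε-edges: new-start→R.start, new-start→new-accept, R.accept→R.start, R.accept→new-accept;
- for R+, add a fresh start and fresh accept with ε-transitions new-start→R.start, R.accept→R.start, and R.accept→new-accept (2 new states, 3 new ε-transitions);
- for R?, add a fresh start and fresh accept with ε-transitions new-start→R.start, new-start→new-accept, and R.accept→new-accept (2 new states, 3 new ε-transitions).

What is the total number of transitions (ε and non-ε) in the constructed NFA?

31

Bottom-up over the parse tree:
Each of the 7 symbol leaves contributes 1 transition (1 symbol, 0 ε).
  01 = 3 transitions (2 symbol, 1 ε)
  (01)* = 7 transitions (2 symbol, 5 ε)
  (01)*0 = 9 transitions (3 symbol, 6 ε)
  ((01)*0)+ = 12 transitions (3 symbol, 9 ε)
  01 = 3 transitions (2 symbol, 1 ε)
  (01)? = 6 transitions (2 symbol, 4 ε)
  (01)?1 = 8 transitions (3 symbol, 5 ε)
  ((01)?1)* = 12 transitions (3 symbol, 9 ε)
  ((01)?1)*0 = 14 transitions (4 symbol, 10 ε)
  (((01)?1)*0)* = 18 transitions (4 symbol, 14 ε)
  ((01)*0)+(((01)?1)*0)* = 31 transitions (7 symbol, 24 ε)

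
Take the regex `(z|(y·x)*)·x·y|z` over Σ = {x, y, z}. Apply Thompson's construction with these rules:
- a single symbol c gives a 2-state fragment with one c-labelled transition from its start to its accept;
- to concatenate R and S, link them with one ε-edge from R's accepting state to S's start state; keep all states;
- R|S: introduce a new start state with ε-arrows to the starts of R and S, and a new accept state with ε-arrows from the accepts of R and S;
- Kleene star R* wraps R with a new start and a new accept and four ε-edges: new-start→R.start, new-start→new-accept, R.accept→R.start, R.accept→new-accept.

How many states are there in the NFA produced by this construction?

18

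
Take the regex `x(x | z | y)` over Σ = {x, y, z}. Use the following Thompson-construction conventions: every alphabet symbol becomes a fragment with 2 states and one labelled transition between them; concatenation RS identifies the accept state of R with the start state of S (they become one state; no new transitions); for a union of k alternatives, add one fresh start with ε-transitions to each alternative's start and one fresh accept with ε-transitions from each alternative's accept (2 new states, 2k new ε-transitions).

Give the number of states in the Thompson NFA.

9

Bottom-up over the parse tree:
Each of the 4 symbol leaves contributes a 2-state fragment.
  x | z | y — 8 states
  x(x | z | y) — 9 states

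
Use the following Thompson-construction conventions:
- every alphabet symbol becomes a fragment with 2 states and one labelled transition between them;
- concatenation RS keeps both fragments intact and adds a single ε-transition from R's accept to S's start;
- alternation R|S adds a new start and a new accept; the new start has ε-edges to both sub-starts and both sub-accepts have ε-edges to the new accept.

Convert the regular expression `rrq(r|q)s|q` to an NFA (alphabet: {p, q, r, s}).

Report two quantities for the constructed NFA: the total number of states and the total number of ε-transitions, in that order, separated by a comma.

18, 12

Bottom-up over the parse tree:
Each of the 7 symbol leaves contributes 2 states and 0 ε-transitions.
  r|q : 6 states, 4 ε-transitions
  rrq(r|q)s : 14 states, 8 ε-transitions
  rrq(r|q)s|q : 18 states, 12 ε-transitions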